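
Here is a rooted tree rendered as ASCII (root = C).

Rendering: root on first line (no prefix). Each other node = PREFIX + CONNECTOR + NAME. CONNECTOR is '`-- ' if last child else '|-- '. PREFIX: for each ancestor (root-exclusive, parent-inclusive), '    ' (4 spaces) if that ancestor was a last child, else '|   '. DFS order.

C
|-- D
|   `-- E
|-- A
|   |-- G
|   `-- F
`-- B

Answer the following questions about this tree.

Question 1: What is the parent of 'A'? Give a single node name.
Scan adjacency: A appears as child of C

Answer: C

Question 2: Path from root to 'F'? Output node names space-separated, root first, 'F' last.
Walk down from root: C -> A -> F

Answer: C A F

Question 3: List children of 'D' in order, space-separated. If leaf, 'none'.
Node D's children (from adjacency): E

Answer: E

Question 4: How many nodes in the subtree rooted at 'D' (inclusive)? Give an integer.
Subtree rooted at D contains: D, E
Count = 2

Answer: 2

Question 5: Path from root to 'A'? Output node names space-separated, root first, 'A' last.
Walk down from root: C -> A

Answer: C A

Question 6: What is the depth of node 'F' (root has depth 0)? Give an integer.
Answer: 2

Derivation:
Path from root to F: C -> A -> F
Depth = number of edges = 2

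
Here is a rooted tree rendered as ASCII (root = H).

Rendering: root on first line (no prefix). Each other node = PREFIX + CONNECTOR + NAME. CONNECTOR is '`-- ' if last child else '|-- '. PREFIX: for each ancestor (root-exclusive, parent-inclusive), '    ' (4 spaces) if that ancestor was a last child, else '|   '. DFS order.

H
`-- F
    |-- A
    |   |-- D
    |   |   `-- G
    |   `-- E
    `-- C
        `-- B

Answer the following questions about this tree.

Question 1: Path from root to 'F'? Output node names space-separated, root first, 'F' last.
Answer: H F

Derivation:
Walk down from root: H -> F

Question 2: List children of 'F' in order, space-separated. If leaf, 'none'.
Answer: A C

Derivation:
Node F's children (from adjacency): A, C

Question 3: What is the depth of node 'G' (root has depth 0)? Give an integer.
Answer: 4

Derivation:
Path from root to G: H -> F -> A -> D -> G
Depth = number of edges = 4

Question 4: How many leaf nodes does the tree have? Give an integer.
Answer: 3

Derivation:
Leaves (nodes with no children): B, E, G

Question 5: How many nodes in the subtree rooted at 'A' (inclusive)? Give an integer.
Answer: 4

Derivation:
Subtree rooted at A contains: A, D, E, G
Count = 4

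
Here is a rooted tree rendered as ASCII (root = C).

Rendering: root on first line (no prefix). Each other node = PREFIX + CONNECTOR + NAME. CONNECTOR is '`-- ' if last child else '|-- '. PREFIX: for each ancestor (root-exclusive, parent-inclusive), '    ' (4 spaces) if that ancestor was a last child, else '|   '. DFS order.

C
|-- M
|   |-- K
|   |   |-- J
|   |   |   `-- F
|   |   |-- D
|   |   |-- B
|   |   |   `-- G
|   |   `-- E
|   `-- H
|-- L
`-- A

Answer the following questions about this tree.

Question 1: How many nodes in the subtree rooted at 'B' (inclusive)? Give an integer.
Answer: 2

Derivation:
Subtree rooted at B contains: B, G
Count = 2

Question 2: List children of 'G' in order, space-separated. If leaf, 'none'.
Node G's children (from adjacency): (leaf)

Answer: none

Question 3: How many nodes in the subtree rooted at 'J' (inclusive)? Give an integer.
Subtree rooted at J contains: F, J
Count = 2

Answer: 2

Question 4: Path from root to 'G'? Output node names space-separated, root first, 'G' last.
Walk down from root: C -> M -> K -> B -> G

Answer: C M K B G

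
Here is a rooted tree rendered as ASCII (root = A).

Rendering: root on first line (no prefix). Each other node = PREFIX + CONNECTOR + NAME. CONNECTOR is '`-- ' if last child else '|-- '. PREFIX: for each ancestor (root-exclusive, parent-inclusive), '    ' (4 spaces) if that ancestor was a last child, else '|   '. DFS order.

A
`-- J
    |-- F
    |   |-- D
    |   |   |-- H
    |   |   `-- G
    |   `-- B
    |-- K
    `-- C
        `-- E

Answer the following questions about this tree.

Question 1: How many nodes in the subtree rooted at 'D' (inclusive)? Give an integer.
Answer: 3

Derivation:
Subtree rooted at D contains: D, G, H
Count = 3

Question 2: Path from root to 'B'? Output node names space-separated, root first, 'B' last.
Answer: A J F B

Derivation:
Walk down from root: A -> J -> F -> B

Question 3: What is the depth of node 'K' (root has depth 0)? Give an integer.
Answer: 2

Derivation:
Path from root to K: A -> J -> K
Depth = number of edges = 2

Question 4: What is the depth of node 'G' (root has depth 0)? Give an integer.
Answer: 4

Derivation:
Path from root to G: A -> J -> F -> D -> G
Depth = number of edges = 4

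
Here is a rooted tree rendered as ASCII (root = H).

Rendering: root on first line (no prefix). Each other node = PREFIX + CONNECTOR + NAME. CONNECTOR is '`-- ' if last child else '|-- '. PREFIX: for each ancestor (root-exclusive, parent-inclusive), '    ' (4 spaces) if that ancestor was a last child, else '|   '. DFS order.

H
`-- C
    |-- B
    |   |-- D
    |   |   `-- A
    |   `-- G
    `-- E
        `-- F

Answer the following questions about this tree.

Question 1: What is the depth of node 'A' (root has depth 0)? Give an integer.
Path from root to A: H -> C -> B -> D -> A
Depth = number of edges = 4

Answer: 4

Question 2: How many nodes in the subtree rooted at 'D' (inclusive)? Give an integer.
Subtree rooted at D contains: A, D
Count = 2

Answer: 2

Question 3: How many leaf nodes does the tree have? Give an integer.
Answer: 3

Derivation:
Leaves (nodes with no children): A, F, G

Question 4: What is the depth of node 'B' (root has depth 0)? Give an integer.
Answer: 2

Derivation:
Path from root to B: H -> C -> B
Depth = number of edges = 2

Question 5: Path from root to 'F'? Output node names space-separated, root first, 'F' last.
Walk down from root: H -> C -> E -> F

Answer: H C E F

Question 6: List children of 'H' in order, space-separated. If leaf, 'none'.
Node H's children (from adjacency): C

Answer: C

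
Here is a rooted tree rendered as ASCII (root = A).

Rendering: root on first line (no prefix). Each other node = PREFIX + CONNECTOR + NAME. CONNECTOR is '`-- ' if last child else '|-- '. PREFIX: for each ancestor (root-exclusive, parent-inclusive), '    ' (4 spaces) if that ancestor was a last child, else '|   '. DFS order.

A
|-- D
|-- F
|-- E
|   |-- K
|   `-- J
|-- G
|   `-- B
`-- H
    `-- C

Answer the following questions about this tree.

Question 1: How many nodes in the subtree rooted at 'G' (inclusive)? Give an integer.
Answer: 2

Derivation:
Subtree rooted at G contains: B, G
Count = 2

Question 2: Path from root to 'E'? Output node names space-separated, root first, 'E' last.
Answer: A E

Derivation:
Walk down from root: A -> E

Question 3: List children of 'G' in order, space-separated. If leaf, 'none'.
Node G's children (from adjacency): B

Answer: B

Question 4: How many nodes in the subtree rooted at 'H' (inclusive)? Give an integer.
Answer: 2

Derivation:
Subtree rooted at H contains: C, H
Count = 2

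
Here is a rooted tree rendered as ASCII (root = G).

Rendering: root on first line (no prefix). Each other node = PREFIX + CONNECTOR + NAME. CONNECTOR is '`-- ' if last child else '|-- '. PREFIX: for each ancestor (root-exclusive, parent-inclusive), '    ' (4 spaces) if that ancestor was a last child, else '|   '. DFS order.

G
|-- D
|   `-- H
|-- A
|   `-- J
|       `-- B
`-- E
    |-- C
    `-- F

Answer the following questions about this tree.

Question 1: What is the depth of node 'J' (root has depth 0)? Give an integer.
Answer: 2

Derivation:
Path from root to J: G -> A -> J
Depth = number of edges = 2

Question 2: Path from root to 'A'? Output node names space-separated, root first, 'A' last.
Walk down from root: G -> A

Answer: G A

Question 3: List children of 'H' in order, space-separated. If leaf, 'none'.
Answer: none

Derivation:
Node H's children (from adjacency): (leaf)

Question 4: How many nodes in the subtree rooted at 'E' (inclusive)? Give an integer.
Subtree rooted at E contains: C, E, F
Count = 3

Answer: 3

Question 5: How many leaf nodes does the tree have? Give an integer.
Leaves (nodes with no children): B, C, F, H

Answer: 4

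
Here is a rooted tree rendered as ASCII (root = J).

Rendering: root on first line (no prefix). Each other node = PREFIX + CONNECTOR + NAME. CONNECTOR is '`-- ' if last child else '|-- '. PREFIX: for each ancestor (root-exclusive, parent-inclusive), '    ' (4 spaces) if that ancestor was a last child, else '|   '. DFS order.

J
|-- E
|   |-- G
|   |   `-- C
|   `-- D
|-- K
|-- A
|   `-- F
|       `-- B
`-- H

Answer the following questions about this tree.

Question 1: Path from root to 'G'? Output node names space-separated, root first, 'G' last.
Walk down from root: J -> E -> G

Answer: J E G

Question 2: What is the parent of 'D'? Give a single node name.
Answer: E

Derivation:
Scan adjacency: D appears as child of E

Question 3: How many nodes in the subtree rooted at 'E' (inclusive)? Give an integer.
Subtree rooted at E contains: C, D, E, G
Count = 4

Answer: 4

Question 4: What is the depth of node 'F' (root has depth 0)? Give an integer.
Answer: 2

Derivation:
Path from root to F: J -> A -> F
Depth = number of edges = 2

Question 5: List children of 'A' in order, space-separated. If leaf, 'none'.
Answer: F

Derivation:
Node A's children (from adjacency): F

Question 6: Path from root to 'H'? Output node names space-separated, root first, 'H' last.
Answer: J H

Derivation:
Walk down from root: J -> H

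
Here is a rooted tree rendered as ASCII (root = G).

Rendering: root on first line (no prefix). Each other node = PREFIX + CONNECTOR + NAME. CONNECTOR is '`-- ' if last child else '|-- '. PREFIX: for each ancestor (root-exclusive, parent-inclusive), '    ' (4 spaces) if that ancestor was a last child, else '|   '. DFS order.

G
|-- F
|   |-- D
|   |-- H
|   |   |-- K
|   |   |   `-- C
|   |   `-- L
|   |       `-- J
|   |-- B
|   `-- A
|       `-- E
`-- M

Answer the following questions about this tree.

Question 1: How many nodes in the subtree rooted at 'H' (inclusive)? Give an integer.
Answer: 5

Derivation:
Subtree rooted at H contains: C, H, J, K, L
Count = 5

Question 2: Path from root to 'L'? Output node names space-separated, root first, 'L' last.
Walk down from root: G -> F -> H -> L

Answer: G F H L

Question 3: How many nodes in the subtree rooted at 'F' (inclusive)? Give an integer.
Answer: 10

Derivation:
Subtree rooted at F contains: A, B, C, D, E, F, H, J, K, L
Count = 10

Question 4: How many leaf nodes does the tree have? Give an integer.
Answer: 6

Derivation:
Leaves (nodes with no children): B, C, D, E, J, M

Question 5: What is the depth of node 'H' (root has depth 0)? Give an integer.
Answer: 2

Derivation:
Path from root to H: G -> F -> H
Depth = number of edges = 2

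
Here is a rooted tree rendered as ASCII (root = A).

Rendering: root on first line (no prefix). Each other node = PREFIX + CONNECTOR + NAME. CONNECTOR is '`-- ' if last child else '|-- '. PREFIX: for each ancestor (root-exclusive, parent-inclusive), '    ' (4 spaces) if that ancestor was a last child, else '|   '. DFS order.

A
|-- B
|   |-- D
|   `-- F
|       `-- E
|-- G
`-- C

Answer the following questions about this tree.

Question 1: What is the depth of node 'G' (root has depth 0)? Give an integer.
Answer: 1

Derivation:
Path from root to G: A -> G
Depth = number of edges = 1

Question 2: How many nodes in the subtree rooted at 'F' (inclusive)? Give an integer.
Answer: 2

Derivation:
Subtree rooted at F contains: E, F
Count = 2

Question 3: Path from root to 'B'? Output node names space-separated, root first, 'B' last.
Answer: A B

Derivation:
Walk down from root: A -> B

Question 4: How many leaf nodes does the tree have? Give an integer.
Answer: 4

Derivation:
Leaves (nodes with no children): C, D, E, G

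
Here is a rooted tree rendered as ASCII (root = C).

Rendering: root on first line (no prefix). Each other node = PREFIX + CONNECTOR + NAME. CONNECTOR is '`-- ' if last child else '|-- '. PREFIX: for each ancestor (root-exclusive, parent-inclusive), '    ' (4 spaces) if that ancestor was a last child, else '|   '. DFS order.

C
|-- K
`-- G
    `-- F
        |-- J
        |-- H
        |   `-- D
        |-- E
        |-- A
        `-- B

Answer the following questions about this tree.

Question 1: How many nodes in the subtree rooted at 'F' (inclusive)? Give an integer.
Answer: 7

Derivation:
Subtree rooted at F contains: A, B, D, E, F, H, J
Count = 7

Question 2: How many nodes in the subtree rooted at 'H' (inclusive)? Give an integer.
Answer: 2

Derivation:
Subtree rooted at H contains: D, H
Count = 2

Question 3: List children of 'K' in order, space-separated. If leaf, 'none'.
Node K's children (from adjacency): (leaf)

Answer: none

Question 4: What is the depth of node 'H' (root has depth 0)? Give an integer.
Answer: 3

Derivation:
Path from root to H: C -> G -> F -> H
Depth = number of edges = 3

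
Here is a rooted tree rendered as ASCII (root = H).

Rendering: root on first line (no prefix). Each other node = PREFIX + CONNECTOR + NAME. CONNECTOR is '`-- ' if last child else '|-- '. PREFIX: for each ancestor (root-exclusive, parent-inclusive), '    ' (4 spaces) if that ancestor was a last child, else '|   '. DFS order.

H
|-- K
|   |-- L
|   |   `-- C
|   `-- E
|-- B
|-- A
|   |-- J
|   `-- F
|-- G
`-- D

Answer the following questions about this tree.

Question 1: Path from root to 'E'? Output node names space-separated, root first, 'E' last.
Walk down from root: H -> K -> E

Answer: H K E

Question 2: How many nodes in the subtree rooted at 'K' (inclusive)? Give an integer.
Subtree rooted at K contains: C, E, K, L
Count = 4

Answer: 4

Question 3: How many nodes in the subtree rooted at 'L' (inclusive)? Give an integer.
Subtree rooted at L contains: C, L
Count = 2

Answer: 2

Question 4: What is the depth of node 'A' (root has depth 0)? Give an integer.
Answer: 1

Derivation:
Path from root to A: H -> A
Depth = number of edges = 1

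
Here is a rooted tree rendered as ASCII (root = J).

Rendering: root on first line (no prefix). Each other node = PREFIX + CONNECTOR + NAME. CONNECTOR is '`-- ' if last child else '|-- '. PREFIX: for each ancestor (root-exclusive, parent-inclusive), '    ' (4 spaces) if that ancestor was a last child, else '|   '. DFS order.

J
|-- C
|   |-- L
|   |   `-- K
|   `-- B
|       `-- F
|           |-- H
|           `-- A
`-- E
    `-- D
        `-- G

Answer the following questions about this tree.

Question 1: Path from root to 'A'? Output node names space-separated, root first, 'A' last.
Answer: J C B F A

Derivation:
Walk down from root: J -> C -> B -> F -> A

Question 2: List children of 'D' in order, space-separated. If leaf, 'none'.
Node D's children (from adjacency): G

Answer: G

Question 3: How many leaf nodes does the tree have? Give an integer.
Answer: 4

Derivation:
Leaves (nodes with no children): A, G, H, K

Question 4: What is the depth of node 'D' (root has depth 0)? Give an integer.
Path from root to D: J -> E -> D
Depth = number of edges = 2

Answer: 2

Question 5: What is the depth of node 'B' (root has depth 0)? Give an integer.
Path from root to B: J -> C -> B
Depth = number of edges = 2

Answer: 2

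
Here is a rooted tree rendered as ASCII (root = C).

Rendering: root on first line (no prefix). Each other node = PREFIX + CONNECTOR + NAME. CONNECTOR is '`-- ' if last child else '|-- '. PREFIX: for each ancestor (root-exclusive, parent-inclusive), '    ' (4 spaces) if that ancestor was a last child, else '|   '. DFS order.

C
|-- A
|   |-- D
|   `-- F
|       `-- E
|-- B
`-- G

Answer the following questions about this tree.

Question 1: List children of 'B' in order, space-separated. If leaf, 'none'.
Answer: none

Derivation:
Node B's children (from adjacency): (leaf)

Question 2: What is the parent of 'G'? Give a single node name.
Scan adjacency: G appears as child of C

Answer: C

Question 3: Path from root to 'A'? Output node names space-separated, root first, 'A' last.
Answer: C A

Derivation:
Walk down from root: C -> A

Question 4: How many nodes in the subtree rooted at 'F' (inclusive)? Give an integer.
Answer: 2

Derivation:
Subtree rooted at F contains: E, F
Count = 2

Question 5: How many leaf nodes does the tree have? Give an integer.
Leaves (nodes with no children): B, D, E, G

Answer: 4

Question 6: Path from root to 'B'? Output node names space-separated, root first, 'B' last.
Answer: C B

Derivation:
Walk down from root: C -> B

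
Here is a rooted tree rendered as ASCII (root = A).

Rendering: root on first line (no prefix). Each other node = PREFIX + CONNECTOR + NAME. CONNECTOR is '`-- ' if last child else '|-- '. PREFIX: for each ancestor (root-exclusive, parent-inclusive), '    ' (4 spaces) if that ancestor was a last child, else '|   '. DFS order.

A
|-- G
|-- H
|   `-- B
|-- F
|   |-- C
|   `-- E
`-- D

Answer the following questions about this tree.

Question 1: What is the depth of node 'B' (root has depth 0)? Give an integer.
Path from root to B: A -> H -> B
Depth = number of edges = 2

Answer: 2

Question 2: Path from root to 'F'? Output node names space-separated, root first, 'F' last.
Answer: A F

Derivation:
Walk down from root: A -> F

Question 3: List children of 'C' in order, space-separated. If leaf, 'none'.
Answer: none

Derivation:
Node C's children (from adjacency): (leaf)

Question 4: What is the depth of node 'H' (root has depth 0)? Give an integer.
Answer: 1

Derivation:
Path from root to H: A -> H
Depth = number of edges = 1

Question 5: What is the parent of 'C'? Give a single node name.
Scan adjacency: C appears as child of F

Answer: F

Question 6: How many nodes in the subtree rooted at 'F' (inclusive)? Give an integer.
Answer: 3

Derivation:
Subtree rooted at F contains: C, E, F
Count = 3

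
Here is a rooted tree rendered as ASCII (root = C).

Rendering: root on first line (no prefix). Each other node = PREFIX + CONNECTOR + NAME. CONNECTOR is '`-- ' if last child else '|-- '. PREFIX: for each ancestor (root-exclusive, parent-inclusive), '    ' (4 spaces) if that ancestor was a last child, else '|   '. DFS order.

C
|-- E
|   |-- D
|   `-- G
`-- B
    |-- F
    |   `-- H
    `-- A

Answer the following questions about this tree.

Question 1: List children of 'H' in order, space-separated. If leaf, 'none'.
Answer: none

Derivation:
Node H's children (from adjacency): (leaf)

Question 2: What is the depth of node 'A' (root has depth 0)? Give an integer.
Answer: 2

Derivation:
Path from root to A: C -> B -> A
Depth = number of edges = 2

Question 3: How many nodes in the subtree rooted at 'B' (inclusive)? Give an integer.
Subtree rooted at B contains: A, B, F, H
Count = 4

Answer: 4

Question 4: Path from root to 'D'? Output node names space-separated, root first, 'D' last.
Walk down from root: C -> E -> D

Answer: C E D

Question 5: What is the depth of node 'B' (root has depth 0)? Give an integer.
Path from root to B: C -> B
Depth = number of edges = 1

Answer: 1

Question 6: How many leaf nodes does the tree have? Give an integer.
Answer: 4

Derivation:
Leaves (nodes with no children): A, D, G, H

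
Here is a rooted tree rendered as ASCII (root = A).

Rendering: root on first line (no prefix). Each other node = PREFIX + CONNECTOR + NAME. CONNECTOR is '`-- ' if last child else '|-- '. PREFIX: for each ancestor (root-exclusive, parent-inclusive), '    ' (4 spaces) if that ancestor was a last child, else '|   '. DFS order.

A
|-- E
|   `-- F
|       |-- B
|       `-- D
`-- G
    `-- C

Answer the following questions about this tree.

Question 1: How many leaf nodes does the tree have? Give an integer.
Leaves (nodes with no children): B, C, D

Answer: 3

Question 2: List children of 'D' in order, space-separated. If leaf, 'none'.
Node D's children (from adjacency): (leaf)

Answer: none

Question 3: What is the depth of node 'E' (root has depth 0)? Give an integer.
Path from root to E: A -> E
Depth = number of edges = 1

Answer: 1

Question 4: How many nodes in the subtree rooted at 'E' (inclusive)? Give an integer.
Answer: 4

Derivation:
Subtree rooted at E contains: B, D, E, F
Count = 4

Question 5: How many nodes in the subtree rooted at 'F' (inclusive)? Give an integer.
Subtree rooted at F contains: B, D, F
Count = 3

Answer: 3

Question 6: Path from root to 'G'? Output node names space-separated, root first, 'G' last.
Walk down from root: A -> G

Answer: A G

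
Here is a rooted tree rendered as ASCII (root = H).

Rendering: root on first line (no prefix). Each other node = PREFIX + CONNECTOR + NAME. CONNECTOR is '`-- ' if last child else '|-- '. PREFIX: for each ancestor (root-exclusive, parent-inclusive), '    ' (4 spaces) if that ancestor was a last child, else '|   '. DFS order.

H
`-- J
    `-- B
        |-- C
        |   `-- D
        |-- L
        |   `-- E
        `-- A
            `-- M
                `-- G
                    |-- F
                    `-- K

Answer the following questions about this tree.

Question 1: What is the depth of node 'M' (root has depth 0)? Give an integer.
Answer: 4

Derivation:
Path from root to M: H -> J -> B -> A -> M
Depth = number of edges = 4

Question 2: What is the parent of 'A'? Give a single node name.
Answer: B

Derivation:
Scan adjacency: A appears as child of B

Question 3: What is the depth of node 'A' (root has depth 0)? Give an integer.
Answer: 3

Derivation:
Path from root to A: H -> J -> B -> A
Depth = number of edges = 3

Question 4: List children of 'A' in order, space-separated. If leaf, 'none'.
Answer: M

Derivation:
Node A's children (from adjacency): M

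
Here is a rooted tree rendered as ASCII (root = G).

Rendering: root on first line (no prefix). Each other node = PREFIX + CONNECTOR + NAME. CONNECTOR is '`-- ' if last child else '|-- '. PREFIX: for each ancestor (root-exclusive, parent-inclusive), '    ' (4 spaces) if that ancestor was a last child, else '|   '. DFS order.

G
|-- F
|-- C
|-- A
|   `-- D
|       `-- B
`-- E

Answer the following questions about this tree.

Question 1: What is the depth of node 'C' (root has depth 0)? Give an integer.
Path from root to C: G -> C
Depth = number of edges = 1

Answer: 1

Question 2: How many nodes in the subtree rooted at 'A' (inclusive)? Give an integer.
Answer: 3

Derivation:
Subtree rooted at A contains: A, B, D
Count = 3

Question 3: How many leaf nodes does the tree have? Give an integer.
Leaves (nodes with no children): B, C, E, F

Answer: 4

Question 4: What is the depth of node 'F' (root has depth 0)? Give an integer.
Answer: 1

Derivation:
Path from root to F: G -> F
Depth = number of edges = 1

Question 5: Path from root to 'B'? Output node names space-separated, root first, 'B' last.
Answer: G A D B

Derivation:
Walk down from root: G -> A -> D -> B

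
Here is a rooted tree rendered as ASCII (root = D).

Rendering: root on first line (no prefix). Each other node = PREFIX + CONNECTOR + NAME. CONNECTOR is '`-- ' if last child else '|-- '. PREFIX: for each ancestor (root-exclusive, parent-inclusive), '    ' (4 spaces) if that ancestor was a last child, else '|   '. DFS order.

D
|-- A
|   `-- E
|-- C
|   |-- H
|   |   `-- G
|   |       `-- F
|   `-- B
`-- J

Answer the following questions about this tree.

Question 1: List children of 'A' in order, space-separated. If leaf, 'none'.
Answer: E

Derivation:
Node A's children (from adjacency): E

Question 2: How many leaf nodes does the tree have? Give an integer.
Answer: 4

Derivation:
Leaves (nodes with no children): B, E, F, J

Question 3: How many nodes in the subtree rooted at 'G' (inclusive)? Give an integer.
Subtree rooted at G contains: F, G
Count = 2

Answer: 2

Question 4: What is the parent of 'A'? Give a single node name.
Answer: D

Derivation:
Scan adjacency: A appears as child of D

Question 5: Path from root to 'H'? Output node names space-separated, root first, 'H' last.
Walk down from root: D -> C -> H

Answer: D C H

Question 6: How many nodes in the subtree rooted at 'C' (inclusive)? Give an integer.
Subtree rooted at C contains: B, C, F, G, H
Count = 5

Answer: 5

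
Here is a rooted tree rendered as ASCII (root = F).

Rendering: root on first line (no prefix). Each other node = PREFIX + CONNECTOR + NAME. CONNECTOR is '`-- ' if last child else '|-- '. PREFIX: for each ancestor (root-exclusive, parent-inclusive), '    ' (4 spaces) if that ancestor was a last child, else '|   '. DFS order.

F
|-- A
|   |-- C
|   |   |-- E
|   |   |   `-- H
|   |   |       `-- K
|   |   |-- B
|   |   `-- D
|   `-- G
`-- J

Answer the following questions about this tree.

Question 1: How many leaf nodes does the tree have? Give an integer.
Answer: 5

Derivation:
Leaves (nodes with no children): B, D, G, J, K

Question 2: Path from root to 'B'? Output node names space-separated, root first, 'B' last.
Walk down from root: F -> A -> C -> B

Answer: F A C B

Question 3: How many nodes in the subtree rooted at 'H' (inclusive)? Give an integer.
Subtree rooted at H contains: H, K
Count = 2

Answer: 2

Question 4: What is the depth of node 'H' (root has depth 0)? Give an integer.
Path from root to H: F -> A -> C -> E -> H
Depth = number of edges = 4

Answer: 4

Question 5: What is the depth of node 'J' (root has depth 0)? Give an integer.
Answer: 1

Derivation:
Path from root to J: F -> J
Depth = number of edges = 1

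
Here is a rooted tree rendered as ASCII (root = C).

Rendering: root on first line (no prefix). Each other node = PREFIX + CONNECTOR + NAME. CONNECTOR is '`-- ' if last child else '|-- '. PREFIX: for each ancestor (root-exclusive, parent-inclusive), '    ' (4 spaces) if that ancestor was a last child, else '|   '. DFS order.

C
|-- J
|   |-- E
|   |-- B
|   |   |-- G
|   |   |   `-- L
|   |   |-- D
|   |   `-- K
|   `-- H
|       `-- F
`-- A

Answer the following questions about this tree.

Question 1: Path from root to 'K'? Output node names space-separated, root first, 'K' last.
Walk down from root: C -> J -> B -> K

Answer: C J B K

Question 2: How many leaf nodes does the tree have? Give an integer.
Leaves (nodes with no children): A, D, E, F, K, L

Answer: 6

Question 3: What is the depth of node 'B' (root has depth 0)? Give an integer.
Answer: 2

Derivation:
Path from root to B: C -> J -> B
Depth = number of edges = 2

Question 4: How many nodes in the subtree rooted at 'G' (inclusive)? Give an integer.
Answer: 2

Derivation:
Subtree rooted at G contains: G, L
Count = 2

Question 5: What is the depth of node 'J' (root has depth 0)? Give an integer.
Path from root to J: C -> J
Depth = number of edges = 1

Answer: 1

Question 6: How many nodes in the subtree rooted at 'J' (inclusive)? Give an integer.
Subtree rooted at J contains: B, D, E, F, G, H, J, K, L
Count = 9

Answer: 9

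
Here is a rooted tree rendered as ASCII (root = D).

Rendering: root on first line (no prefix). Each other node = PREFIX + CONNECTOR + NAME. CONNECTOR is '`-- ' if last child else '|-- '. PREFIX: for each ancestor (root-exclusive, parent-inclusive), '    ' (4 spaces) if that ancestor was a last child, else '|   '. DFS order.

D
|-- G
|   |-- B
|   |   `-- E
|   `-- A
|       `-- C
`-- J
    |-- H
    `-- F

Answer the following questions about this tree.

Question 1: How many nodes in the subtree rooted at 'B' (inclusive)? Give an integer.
Answer: 2

Derivation:
Subtree rooted at B contains: B, E
Count = 2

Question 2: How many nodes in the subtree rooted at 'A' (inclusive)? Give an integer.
Answer: 2

Derivation:
Subtree rooted at A contains: A, C
Count = 2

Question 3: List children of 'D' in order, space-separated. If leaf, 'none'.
Node D's children (from adjacency): G, J

Answer: G J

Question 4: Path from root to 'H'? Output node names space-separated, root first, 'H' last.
Answer: D J H

Derivation:
Walk down from root: D -> J -> H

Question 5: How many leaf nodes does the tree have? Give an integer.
Answer: 4

Derivation:
Leaves (nodes with no children): C, E, F, H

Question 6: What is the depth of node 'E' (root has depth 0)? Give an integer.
Path from root to E: D -> G -> B -> E
Depth = number of edges = 3

Answer: 3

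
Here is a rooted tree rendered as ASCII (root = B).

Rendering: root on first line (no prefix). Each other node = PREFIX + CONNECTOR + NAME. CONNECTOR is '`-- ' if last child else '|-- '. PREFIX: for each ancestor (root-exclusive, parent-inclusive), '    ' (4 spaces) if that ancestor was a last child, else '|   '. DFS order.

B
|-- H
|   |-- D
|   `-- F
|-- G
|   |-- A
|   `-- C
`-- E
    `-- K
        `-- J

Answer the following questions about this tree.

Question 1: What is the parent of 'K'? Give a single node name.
Answer: E

Derivation:
Scan adjacency: K appears as child of E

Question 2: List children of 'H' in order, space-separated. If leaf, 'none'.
Answer: D F

Derivation:
Node H's children (from adjacency): D, F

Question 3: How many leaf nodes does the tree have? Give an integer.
Leaves (nodes with no children): A, C, D, F, J

Answer: 5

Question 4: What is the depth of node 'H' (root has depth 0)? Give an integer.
Path from root to H: B -> H
Depth = number of edges = 1

Answer: 1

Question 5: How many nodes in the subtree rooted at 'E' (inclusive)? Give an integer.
Subtree rooted at E contains: E, J, K
Count = 3

Answer: 3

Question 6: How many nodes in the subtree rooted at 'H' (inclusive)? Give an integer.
Subtree rooted at H contains: D, F, H
Count = 3

Answer: 3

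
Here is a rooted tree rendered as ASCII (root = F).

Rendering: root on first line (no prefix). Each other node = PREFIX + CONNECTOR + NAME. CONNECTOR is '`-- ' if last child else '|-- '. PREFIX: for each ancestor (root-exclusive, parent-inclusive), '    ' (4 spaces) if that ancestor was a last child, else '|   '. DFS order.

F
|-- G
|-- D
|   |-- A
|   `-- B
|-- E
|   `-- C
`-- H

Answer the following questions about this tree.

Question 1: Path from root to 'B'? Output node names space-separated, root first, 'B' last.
Answer: F D B

Derivation:
Walk down from root: F -> D -> B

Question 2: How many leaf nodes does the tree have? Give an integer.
Answer: 5

Derivation:
Leaves (nodes with no children): A, B, C, G, H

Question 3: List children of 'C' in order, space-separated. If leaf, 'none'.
Node C's children (from adjacency): (leaf)

Answer: none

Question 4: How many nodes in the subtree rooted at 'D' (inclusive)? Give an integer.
Subtree rooted at D contains: A, B, D
Count = 3

Answer: 3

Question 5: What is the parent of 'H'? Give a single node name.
Scan adjacency: H appears as child of F

Answer: F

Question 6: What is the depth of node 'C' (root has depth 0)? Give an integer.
Path from root to C: F -> E -> C
Depth = number of edges = 2

Answer: 2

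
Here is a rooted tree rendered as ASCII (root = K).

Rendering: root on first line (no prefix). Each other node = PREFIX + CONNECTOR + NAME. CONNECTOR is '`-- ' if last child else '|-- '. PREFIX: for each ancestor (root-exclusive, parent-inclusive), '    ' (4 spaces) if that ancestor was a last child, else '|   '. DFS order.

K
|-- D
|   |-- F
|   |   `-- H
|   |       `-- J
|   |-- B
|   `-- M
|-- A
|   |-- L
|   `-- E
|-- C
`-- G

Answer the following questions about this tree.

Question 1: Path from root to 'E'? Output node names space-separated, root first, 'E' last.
Walk down from root: K -> A -> E

Answer: K A E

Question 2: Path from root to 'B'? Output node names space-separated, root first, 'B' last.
Answer: K D B

Derivation:
Walk down from root: K -> D -> B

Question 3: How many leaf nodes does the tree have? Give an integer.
Answer: 7

Derivation:
Leaves (nodes with no children): B, C, E, G, J, L, M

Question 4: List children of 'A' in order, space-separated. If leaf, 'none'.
Answer: L E

Derivation:
Node A's children (from adjacency): L, E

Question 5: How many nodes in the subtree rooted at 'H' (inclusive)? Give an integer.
Answer: 2

Derivation:
Subtree rooted at H contains: H, J
Count = 2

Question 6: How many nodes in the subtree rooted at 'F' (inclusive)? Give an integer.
Subtree rooted at F contains: F, H, J
Count = 3

Answer: 3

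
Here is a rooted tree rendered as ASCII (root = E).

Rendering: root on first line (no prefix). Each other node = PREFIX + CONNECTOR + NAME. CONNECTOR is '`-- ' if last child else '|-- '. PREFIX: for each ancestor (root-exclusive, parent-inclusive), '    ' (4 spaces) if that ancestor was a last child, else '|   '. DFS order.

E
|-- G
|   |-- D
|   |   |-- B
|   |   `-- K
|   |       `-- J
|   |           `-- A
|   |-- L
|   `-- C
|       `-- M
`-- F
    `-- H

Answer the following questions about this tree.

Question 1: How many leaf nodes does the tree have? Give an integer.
Leaves (nodes with no children): A, B, H, L, M

Answer: 5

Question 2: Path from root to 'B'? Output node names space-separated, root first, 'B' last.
Walk down from root: E -> G -> D -> B

Answer: E G D B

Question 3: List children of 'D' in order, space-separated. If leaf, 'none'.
Node D's children (from adjacency): B, K

Answer: B K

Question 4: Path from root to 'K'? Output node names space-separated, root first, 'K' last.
Walk down from root: E -> G -> D -> K

Answer: E G D K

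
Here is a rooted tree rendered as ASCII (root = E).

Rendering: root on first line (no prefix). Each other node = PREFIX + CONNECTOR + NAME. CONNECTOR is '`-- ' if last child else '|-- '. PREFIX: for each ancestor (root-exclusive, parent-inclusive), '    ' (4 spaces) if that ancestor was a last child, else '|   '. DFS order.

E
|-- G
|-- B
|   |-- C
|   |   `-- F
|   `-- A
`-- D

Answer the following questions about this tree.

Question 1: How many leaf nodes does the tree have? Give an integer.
Answer: 4

Derivation:
Leaves (nodes with no children): A, D, F, G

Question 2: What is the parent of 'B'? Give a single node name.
Scan adjacency: B appears as child of E

Answer: E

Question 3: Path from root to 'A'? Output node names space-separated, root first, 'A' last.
Walk down from root: E -> B -> A

Answer: E B A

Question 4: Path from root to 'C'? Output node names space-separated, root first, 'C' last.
Walk down from root: E -> B -> C

Answer: E B C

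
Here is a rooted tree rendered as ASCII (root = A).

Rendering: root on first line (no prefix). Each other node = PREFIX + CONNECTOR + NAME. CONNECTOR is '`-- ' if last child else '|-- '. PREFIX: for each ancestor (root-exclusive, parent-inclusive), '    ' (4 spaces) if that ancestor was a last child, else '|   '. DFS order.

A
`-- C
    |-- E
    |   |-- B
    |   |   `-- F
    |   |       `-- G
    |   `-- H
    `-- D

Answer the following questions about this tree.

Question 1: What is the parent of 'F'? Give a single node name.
Scan adjacency: F appears as child of B

Answer: B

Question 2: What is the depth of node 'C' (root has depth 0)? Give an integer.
Answer: 1

Derivation:
Path from root to C: A -> C
Depth = number of edges = 1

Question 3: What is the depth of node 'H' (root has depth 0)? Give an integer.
Path from root to H: A -> C -> E -> H
Depth = number of edges = 3

Answer: 3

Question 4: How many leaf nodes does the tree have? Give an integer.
Answer: 3

Derivation:
Leaves (nodes with no children): D, G, H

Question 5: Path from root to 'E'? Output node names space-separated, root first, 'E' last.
Walk down from root: A -> C -> E

Answer: A C E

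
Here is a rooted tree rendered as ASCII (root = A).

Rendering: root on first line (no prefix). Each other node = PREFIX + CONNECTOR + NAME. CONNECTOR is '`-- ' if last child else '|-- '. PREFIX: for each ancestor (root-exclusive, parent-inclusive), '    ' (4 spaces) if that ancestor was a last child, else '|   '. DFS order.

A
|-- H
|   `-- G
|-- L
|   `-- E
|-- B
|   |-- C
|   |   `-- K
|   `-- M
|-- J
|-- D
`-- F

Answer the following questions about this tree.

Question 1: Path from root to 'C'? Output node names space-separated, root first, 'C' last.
Answer: A B C

Derivation:
Walk down from root: A -> B -> C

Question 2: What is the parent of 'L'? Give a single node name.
Scan adjacency: L appears as child of A

Answer: A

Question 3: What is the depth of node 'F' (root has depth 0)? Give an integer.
Answer: 1

Derivation:
Path from root to F: A -> F
Depth = number of edges = 1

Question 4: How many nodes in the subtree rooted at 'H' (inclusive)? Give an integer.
Answer: 2

Derivation:
Subtree rooted at H contains: G, H
Count = 2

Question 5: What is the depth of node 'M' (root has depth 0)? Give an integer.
Answer: 2

Derivation:
Path from root to M: A -> B -> M
Depth = number of edges = 2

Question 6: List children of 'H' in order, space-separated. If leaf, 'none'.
Node H's children (from adjacency): G

Answer: G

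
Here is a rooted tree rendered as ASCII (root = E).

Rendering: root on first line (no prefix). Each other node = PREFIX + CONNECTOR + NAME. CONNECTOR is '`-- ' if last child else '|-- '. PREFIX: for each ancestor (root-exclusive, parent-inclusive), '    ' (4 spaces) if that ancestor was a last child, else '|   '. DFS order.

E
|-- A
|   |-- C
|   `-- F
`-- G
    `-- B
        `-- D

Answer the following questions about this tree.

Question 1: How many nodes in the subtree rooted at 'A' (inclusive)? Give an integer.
Answer: 3

Derivation:
Subtree rooted at A contains: A, C, F
Count = 3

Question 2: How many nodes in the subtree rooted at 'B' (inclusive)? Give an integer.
Subtree rooted at B contains: B, D
Count = 2

Answer: 2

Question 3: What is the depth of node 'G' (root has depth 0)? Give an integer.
Answer: 1

Derivation:
Path from root to G: E -> G
Depth = number of edges = 1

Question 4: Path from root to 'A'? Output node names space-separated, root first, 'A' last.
Answer: E A

Derivation:
Walk down from root: E -> A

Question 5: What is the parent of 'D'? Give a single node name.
Answer: B

Derivation:
Scan adjacency: D appears as child of B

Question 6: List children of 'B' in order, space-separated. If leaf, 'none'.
Node B's children (from adjacency): D

Answer: D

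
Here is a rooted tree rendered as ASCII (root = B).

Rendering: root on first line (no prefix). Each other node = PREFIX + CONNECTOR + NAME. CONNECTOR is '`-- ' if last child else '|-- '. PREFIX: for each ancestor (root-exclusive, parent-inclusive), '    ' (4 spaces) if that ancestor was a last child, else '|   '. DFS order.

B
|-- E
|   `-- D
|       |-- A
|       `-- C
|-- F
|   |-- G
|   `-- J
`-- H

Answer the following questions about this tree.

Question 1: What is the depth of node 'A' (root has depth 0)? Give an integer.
Answer: 3

Derivation:
Path from root to A: B -> E -> D -> A
Depth = number of edges = 3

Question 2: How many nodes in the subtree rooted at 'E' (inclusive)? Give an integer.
Answer: 4

Derivation:
Subtree rooted at E contains: A, C, D, E
Count = 4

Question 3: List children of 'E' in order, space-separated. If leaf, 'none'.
Node E's children (from adjacency): D

Answer: D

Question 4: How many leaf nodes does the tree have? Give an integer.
Leaves (nodes with no children): A, C, G, H, J

Answer: 5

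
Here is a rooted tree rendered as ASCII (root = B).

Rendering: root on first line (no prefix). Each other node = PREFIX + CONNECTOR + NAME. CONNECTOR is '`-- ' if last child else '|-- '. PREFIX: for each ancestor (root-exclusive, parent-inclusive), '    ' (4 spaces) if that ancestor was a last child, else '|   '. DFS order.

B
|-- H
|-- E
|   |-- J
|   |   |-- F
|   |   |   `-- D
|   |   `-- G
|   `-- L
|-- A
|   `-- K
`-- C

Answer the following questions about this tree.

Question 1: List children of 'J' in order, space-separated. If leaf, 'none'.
Node J's children (from adjacency): F, G

Answer: F G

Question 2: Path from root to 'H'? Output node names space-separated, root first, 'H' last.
Walk down from root: B -> H

Answer: B H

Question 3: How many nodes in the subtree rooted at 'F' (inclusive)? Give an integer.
Answer: 2

Derivation:
Subtree rooted at F contains: D, F
Count = 2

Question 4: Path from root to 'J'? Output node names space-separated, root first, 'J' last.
Walk down from root: B -> E -> J

Answer: B E J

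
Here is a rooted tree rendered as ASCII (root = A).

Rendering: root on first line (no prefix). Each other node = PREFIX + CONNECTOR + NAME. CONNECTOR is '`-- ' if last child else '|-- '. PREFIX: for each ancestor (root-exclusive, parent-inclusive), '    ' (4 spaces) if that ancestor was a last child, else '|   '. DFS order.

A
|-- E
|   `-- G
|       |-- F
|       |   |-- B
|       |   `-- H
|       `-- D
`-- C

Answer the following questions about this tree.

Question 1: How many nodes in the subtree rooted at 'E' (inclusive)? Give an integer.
Answer: 6

Derivation:
Subtree rooted at E contains: B, D, E, F, G, H
Count = 6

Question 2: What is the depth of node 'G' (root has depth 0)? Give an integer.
Answer: 2

Derivation:
Path from root to G: A -> E -> G
Depth = number of edges = 2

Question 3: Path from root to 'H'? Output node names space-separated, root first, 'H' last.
Walk down from root: A -> E -> G -> F -> H

Answer: A E G F H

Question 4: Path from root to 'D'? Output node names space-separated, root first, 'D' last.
Answer: A E G D

Derivation:
Walk down from root: A -> E -> G -> D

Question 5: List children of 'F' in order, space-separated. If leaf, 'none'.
Node F's children (from adjacency): B, H

Answer: B H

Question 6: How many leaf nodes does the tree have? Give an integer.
Answer: 4

Derivation:
Leaves (nodes with no children): B, C, D, H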